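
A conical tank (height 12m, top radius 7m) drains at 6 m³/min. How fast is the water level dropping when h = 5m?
864/(1225π) ≈ 0.2245 m/min

r/h = 7/12, so r = (7/12)h
V = (1/3)πr²h = (1/3)π((7/12)h)²h = (49/432)πh³
dV/dh = (49/144)πh²
dh/dt = (dV/dt)/(dV/dh) = -6/((49/144)π·5²) = -864/(1225π) m/min
The level is dropping at 864/(1225π) ≈ 0.2245 m/min.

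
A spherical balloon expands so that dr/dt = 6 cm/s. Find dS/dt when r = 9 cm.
432π cm²/s

S = 4πr²
dS/dt = dS/dr · dr/dt = 8πr · 6
At r = 9: dS/dt = 432π cm²/s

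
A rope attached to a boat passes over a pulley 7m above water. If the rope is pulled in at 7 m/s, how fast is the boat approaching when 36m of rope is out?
252√1247/1247 ≈ 7.136 m/s

rope² = x² + 7²
x = √(36² - 7²) = √1247
dx/dt = (rope/x) · d(rope)/dt = (36/√1247) · (-7) = -252√1247/1247 m/s
The boat approaches at 252√1247/1247 ≈ 7.136 m/s.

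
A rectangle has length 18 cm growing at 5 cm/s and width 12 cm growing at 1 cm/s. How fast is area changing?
78 cm²/s

A = lw
dA/dt = w·dl/dt + l·dw/dt = 12·5 + 18·1 = 78 cm²/s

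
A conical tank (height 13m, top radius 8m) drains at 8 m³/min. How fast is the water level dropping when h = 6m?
169/(288π) ≈ 0.1868 m/min

r/h = 8/13, so r = (8/13)h
V = (1/3)πr²h = (1/3)π((8/13)h)²h = (64/507)πh³
dV/dh = (64/169)πh²
dh/dt = (dV/dt)/(dV/dh) = -8/((64/169)π·6²) = -169/(288π) m/min
The level is dropping at 169/(288π) ≈ 0.1868 m/min.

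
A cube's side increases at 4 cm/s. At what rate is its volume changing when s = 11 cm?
1452 cm³/s

V = s³
dV/dt = 3s² · ds/dt = 3·11²·4 = 1452 cm³/s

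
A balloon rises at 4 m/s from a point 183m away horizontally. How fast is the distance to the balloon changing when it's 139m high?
278√52810/26405 ≈ 2.419 m/s

z² = 183² + y²
z = √(183² + 139²) = √52810
dz/dt = y/z · dy/dt = 139/√52810 · 4 = 278√52810/26405 ≈ 2.419 m/s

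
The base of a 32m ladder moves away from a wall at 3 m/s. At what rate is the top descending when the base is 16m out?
√3 ≈ 1.732 m/s

x² + y² = 32²
2x·dx/dt + 2y·dy/dt = 0
dy/dt = -x/y · dx/dt = -16/(16√3) · 3 = -√3 m/s
The top is descending at √3 ≈ 1.732 m/s.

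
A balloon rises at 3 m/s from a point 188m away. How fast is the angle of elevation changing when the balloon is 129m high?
0.010849 rad/s

tan(θ) = y/188
sec²(θ) · dθ/dt = (1/188) · dy/dt
dθ/dt = cos²(θ)/188 · 3 = 188/(188² + 129²) · 3
dθ/dt = 0.010849 rad/s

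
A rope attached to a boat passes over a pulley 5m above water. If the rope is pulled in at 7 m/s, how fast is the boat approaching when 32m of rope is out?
224√111/333 ≈ 7.087 m/s

rope² = x² + 5²
x = √(32² - 5²) = 3√111
dx/dt = (rope/x) · d(rope)/dt = (32/(3√111)) · (-7) = -224√111/333 m/s
The boat approaches at 224√111/333 ≈ 7.087 m/s.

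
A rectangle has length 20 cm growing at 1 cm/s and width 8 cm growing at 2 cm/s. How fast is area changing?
48 cm²/s

A = lw
dA/dt = w·dl/dt + l·dw/dt = 8·1 + 20·2 = 48 cm²/s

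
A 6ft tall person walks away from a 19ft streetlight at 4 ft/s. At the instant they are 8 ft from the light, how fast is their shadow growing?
24/13 ft/s

By similar triangles: 19/(x+s) = 6/s
Solving: s = 6x/13
ds/dt = 6/13 · dx/dt = 6/13 · 4 = 24/13 ft/s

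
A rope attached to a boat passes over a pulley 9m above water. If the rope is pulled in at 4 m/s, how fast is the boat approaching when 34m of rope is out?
136√43/215 ≈ 4.148 m/s

rope² = x² + 9²
x = √(34² - 9²) = 5√43
dx/dt = (rope/x) · d(rope)/dt = (34/(5√43)) · (-4) = -136√43/215 m/s
The boat approaches at 136√43/215 ≈ 4.148 m/s.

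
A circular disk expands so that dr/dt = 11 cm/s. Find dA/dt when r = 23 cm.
506π cm²/s

A = πr²
dA/dt = 2πr · dr/dt = 2π(23)(11) = 506π cm²/s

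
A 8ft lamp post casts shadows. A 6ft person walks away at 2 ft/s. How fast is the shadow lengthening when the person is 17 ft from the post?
6 ft/s

By similar triangles: 8/(x+s) = 6/s
Solving: s = 6x/2
ds/dt = 6/2 · dx/dt = 3 · 2 = 6 ft/s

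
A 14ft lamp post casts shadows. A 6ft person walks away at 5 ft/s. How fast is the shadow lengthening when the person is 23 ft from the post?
15/4 ft/s

By similar triangles: 14/(x+s) = 6/s
Solving: s = 6x/8
ds/dt = 6/8 · dx/dt = 3/4 · 5 = 15/4 ft/s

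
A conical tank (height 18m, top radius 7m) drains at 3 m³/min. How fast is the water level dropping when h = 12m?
27/(196π) ≈ 0.04385 m/min

r/h = 7/18, so r = (7/18)h
V = (1/3)πr²h = (1/3)π((7/18)h)²h = (49/972)πh³
dV/dh = (49/324)πh²
dh/dt = (dV/dt)/(dV/dh) = -3/((49/324)π·12²) = -27/(196π) m/min
The level is dropping at 27/(196π) ≈ 0.04385 m/min.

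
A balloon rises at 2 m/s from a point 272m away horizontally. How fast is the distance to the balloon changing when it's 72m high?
18√1237/1237 ≈ 0.5118 m/s

z² = 272² + y²
z = √(272² + 72²) = 8√1237
dz/dt = y/z · dy/dt = 72/(8√1237) · 2 = 18√1237/1237 ≈ 0.5118 m/s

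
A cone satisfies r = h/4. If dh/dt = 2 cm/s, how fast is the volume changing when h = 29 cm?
841π/8 cm³/s

V = (1/3)π(h/4)²h = πh³/48
dV/dt = πh²/16 · 2
At h = 29: dV/dt = 841π/8 cm³/s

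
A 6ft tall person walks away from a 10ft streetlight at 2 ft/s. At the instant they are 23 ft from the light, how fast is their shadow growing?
3 ft/s

By similar triangles: 10/(x+s) = 6/s
Solving: s = 6x/4
ds/dt = 6/4 · dx/dt = 3/2 · 2 = 3 ft/s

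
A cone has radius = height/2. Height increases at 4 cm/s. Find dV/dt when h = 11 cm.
121π cm³/s

V = (1/3)π(h/2)²h = πh³/12
dV/dt = πh²/4 · 4
At h = 11: dV/dt = 121π cm³/s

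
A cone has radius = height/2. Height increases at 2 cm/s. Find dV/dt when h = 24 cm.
288π cm³/s

V = (1/3)π(h/2)²h = πh³/12
dV/dt = πh²/4 · 2
At h = 24: dV/dt = 288π cm³/s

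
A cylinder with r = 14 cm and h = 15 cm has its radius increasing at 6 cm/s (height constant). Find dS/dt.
516π cm²/s

S = 2πrh + 2πr² (lateral + bases)
dS/dt = (2πh + 4πr)·dr/dt = (2π·15 + 4π·14)·6
= 516π cm²/s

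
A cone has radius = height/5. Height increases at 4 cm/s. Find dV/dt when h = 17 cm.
1156π/25 cm³/s

V = (1/3)π(h/5)²h = πh³/75
dV/dt = πh²/25 · 4
At h = 17: dV/dt = 1156π/25 cm³/s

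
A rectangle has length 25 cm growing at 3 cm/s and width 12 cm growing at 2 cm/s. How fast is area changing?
86 cm²/s

A = lw
dA/dt = w·dl/dt + l·dw/dt = 12·3 + 25·2 = 86 cm²/s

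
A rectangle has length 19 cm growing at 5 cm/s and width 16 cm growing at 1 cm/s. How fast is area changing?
99 cm²/s

A = lw
dA/dt = w·dl/dt + l·dw/dt = 16·5 + 19·1 = 99 cm²/s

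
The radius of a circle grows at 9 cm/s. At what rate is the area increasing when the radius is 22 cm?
396π cm²/s

A = πr²
dA/dt = 2πr · dr/dt = 2π(22)(9) = 396π cm²/s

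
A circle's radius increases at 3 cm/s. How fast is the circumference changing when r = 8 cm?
6π cm/s

C = 2πr
dC/dt = 2π · dr/dt = 2π · 3 = 6π cm/s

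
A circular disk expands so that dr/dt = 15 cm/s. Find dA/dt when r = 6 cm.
180π cm²/s

A = πr²
dA/dt = 2πr · dr/dt = 2π(6)(15) = 180π cm²/s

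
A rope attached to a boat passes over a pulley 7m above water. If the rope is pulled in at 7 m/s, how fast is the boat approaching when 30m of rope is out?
210√851/851 ≈ 7.199 m/s

rope² = x² + 7²
x = √(30² - 7²) = √851
dx/dt = (rope/x) · d(rope)/dt = (30/√851) · (-7) = -210√851/851 m/s
The boat approaches at 210√851/851 ≈ 7.199 m/s.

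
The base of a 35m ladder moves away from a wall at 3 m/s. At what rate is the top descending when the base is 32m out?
32√201/67 ≈ 6.771 m/s

x² + y² = 35²
2x·dx/dt + 2y·dy/dt = 0
dy/dt = -x/y · dx/dt = -32/√201 · 3 = -32√201/67 m/s
The top is descending at 32√201/67 ≈ 6.771 m/s.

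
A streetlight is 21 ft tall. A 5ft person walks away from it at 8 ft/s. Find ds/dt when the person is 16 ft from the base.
5/2 ft/s

By similar triangles: 21/(x+s) = 5/s
Solving: s = 5x/16
ds/dt = 5/16 · dx/dt = 5/16 · 8 = 5/2 ft/s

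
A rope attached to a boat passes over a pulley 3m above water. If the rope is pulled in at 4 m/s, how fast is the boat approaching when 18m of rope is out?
24√35/35 ≈ 4.057 m/s

rope² = x² + 3²
x = √(18² - 3²) = 3√35
dx/dt = (rope/x) · d(rope)/dt = (18/(3√35)) · (-4) = -24√35/35 m/s
The boat approaches at 24√35/35 ≈ 4.057 m/s.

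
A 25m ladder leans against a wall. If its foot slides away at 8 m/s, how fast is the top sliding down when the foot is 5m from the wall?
2√6/3 ≈ 1.633 m/s

x² + y² = 25²
2x·dx/dt + 2y·dy/dt = 0
dy/dt = -x/y · dx/dt = -5/(10√6) · 8 = -2√6/3 m/s
The top is descending at 2√6/3 ≈ 1.633 m/s.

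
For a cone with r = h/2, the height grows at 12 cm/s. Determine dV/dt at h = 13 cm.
507π cm³/s

V = (1/3)π(h/2)²h = πh³/12
dV/dt = πh²/4 · 12
At h = 13: dV/dt = 507π cm³/s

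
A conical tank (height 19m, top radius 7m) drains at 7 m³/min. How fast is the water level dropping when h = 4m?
361/(112π) ≈ 1.026 m/min

r/h = 7/19, so r = (7/19)h
V = (1/3)πr²h = (1/3)π((7/19)h)²h = (49/1083)πh³
dV/dh = (49/361)πh²
dh/dt = (dV/dt)/(dV/dh) = -7/((49/361)π·4²) = -361/(112π) m/min
The level is dropping at 361/(112π) ≈ 1.026 m/min.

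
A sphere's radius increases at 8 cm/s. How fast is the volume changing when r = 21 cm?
14112π cm³/s

V = (4/3)πr³
dV/dt = dV/dr · dr/dt = 4πr² · 8
At r = 21: dV/dt = 14112π cm³/s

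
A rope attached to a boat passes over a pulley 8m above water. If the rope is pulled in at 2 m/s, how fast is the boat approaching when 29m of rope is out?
58√777/777 ≈ 2.081 m/s

rope² = x² + 8²
x = √(29² - 8²) = √777
dx/dt = (rope/x) · d(rope)/dt = (29/√777) · (-2) = -58√777/777 m/s
The boat approaches at 58√777/777 ≈ 2.081 m/s.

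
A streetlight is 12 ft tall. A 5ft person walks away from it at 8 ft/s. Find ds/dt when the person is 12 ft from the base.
40/7 ft/s

By similar triangles: 12/(x+s) = 5/s
Solving: s = 5x/7
ds/dt = 5/7 · dx/dt = 5/7 · 8 = 40/7 ft/s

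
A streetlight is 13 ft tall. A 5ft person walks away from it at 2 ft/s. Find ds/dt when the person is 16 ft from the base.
5/4 ft/s

By similar triangles: 13/(x+s) = 5/s
Solving: s = 5x/8
ds/dt = 5/8 · dx/dt = 5/8 · 2 = 5/4 ft/s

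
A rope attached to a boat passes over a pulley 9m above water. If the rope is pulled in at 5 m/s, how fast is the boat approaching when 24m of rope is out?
8√55/11 ≈ 5.394 m/s

rope² = x² + 9²
x = √(24² - 9²) = 3√55
dx/dt = (rope/x) · d(rope)/dt = (24/(3√55)) · (-5) = -8√55/11 m/s
The boat approaches at 8√55/11 ≈ 5.394 m/s.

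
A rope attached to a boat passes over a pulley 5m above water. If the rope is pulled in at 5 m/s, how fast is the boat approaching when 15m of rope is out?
15√2/4 ≈ 5.303 m/s

rope² = x² + 5²
x = √(15² - 5²) = 10√2
dx/dt = (rope/x) · d(rope)/dt = (15/(10√2)) · (-5) = -15√2/4 m/s
The boat approaches at 15√2/4 ≈ 5.303 m/s.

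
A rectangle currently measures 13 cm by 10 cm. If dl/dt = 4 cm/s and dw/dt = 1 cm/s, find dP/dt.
10 cm/s

P = 2(l + w)
dP/dt = 2(dl/dt + dw/dt) = 2(4 + 1) = 10 cm/s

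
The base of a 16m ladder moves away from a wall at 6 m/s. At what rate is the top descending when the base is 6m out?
18√55/55 ≈ 2.427 m/s

x² + y² = 16²
2x·dx/dt + 2y·dy/dt = 0
dy/dt = -x/y · dx/dt = -6/(2√55) · 6 = -18√55/55 m/s
The top is descending at 18√55/55 ≈ 2.427 m/s.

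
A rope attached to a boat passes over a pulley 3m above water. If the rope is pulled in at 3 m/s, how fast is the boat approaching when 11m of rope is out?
33√7/28 ≈ 3.118 m/s

rope² = x² + 3²
x = √(11² - 3²) = 4√7
dx/dt = (rope/x) · d(rope)/dt = (11/(4√7)) · (-3) = -33√7/28 m/s
The boat approaches at 33√7/28 ≈ 3.118 m/s.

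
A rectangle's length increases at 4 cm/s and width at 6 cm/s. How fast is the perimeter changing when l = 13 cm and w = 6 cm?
20 cm/s

P = 2(l + w)
dP/dt = 2(dl/dt + dw/dt) = 2(4 + 6) = 20 cm/s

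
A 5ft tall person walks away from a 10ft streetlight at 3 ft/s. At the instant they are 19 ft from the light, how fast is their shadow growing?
3 ft/s

By similar triangles: 10/(x+s) = 5/s
Solving: s = 5x/5
ds/dt = 5/5 · dx/dt = 1 · 3 = 3 ft/s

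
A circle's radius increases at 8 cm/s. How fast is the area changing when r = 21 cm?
336π cm²/s

A = πr²
dA/dt = 2πr · dr/dt = 2π(21)(8) = 336π cm²/s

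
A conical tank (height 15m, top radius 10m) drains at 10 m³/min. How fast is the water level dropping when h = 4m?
45/(32π) ≈ 0.4476 m/min

r/h = 10/15, so r = (2/3)h
V = (1/3)πr²h = (1/3)π((2/3)h)²h = (4/27)πh³
dV/dh = (4/9)πh²
dh/dt = (dV/dt)/(dV/dh) = -10/((4/9)π·4²) = -45/(32π) m/min
The level is dropping at 45/(32π) ≈ 0.4476 m/min.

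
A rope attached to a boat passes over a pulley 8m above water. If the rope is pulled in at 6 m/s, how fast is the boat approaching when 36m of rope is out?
54√77/77 ≈ 6.154 m/s

rope² = x² + 8²
x = √(36² - 8²) = 4√77
dx/dt = (rope/x) · d(rope)/dt = (36/(4√77)) · (-6) = -54√77/77 m/s
The boat approaches at 54√77/77 ≈ 6.154 m/s.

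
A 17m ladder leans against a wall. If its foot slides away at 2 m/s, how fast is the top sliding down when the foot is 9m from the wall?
9√13/26 ≈ 1.248 m/s

x² + y² = 17²
2x·dx/dt + 2y·dy/dt = 0
dy/dt = -x/y · dx/dt = -9/(4√13) · 2 = -9√13/26 m/s
The top is descending at 9√13/26 ≈ 1.248 m/s.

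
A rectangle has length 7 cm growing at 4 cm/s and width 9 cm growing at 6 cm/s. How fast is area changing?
78 cm²/s

A = lw
dA/dt = w·dl/dt + l·dw/dt = 9·4 + 7·6 = 78 cm²/s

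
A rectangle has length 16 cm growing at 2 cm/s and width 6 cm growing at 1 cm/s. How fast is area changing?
28 cm²/s

A = lw
dA/dt = w·dl/dt + l·dw/dt = 6·2 + 16·1 = 28 cm²/s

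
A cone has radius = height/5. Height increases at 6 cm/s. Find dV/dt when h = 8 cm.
384π/25 cm³/s

V = (1/3)π(h/5)²h = πh³/75
dV/dt = πh²/25 · 6
At h = 8: dV/dt = 384π/25 cm³/s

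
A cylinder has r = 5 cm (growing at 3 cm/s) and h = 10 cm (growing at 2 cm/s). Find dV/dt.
350π cm³/s

V = πr²h
dV/dt = 2πrh·dr/dt + πr²·dh/dt
= 2π(5)(10)(3) + π(5)²(2)
= 350π cm³/s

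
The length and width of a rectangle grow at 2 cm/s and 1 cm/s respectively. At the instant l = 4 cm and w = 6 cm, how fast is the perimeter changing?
6 cm/s

P = 2(l + w)
dP/dt = 2(dl/dt + dw/dt) = 2(2 + 1) = 6 cm/s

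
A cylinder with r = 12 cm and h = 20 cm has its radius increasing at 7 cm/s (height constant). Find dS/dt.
616π cm²/s

S = 2πrh + 2πr² (lateral + bases)
dS/dt = (2πh + 4πr)·dr/dt = (2π·20 + 4π·12)·7
= 616π cm²/s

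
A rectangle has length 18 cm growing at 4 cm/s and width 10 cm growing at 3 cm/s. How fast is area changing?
94 cm²/s

A = lw
dA/dt = w·dl/dt + l·dw/dt = 10·4 + 18·3 = 94 cm²/s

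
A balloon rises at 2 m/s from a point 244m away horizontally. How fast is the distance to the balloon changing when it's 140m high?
35√4946/2473 ≈ 0.9953 m/s

z² = 244² + y²
z = √(244² + 140²) = 4√4946
dz/dt = y/z · dy/dt = 140/(4√4946) · 2 = 35√4946/2473 ≈ 0.9953 m/s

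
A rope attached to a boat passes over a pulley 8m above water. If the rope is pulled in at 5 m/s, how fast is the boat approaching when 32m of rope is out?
4√15/3 ≈ 5.164 m/s

rope² = x² + 8²
x = √(32² - 8²) = 8√15
dx/dt = (rope/x) · d(rope)/dt = (32/(8√15)) · (-5) = -4√15/3 m/s
The boat approaches at 4√15/3 ≈ 5.164 m/s.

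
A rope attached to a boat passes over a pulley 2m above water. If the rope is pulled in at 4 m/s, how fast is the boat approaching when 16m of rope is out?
32√7/21 ≈ 4.032 m/s

rope² = x² + 2²
x = √(16² - 2²) = 6√7
dx/dt = (rope/x) · d(rope)/dt = (16/(6√7)) · (-4) = -32√7/21 m/s
The boat approaches at 32√7/21 ≈ 4.032 m/s.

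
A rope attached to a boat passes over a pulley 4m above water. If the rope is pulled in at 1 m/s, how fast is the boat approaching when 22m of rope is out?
11√13/39 ≈ 1.017 m/s

rope² = x² + 4²
x = √(22² - 4²) = 6√13
dx/dt = (rope/x) · d(rope)/dt = (22/(6√13)) · (-1) = -11√13/39 m/s
The boat approaches at 11√13/39 ≈ 1.017 m/s.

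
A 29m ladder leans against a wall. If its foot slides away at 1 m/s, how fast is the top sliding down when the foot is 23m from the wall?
23√78/156 ≈ 1.302 m/s

x² + y² = 29²
2x·dx/dt + 2y·dy/dt = 0
dy/dt = -x/y · dx/dt = -23/(2√78) · 1 = -23√78/156 m/s
The top is descending at 23√78/156 ≈ 1.302 m/s.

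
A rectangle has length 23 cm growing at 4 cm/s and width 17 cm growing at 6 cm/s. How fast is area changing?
206 cm²/s

A = lw
dA/dt = w·dl/dt + l·dw/dt = 17·4 + 23·6 = 206 cm²/s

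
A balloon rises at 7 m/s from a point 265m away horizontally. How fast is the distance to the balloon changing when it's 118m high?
826√84149/84149 ≈ 2.847 m/s

z² = 265² + y²
z = √(265² + 118²) = √84149
dz/dt = y/z · dy/dt = 118/√84149 · 7 = 826√84149/84149 ≈ 2.847 m/s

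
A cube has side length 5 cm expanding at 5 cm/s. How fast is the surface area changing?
300 cm²/s

A = 6s²
dA/dt = 12s · ds/dt = 12·5·5 = 300 cm²/s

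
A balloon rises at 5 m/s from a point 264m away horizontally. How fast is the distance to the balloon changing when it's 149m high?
745√91897/91897 ≈ 2.458 m/s

z² = 264² + y²
z = √(264² + 149²) = √91897
dz/dt = y/z · dy/dt = 149/√91897 · 5 = 745√91897/91897 ≈ 2.458 m/s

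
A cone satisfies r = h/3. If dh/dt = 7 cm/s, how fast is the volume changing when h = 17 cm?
2023π/9 cm³/s

V = (1/3)π(h/3)²h = πh³/27
dV/dt = πh²/9 · 7
At h = 17: dV/dt = 2023π/9 cm³/s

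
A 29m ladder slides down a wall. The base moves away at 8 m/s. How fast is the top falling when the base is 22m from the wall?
176√357/357 ≈ 9.315 m/s

x² + y² = 29²
2x·dx/dt + 2y·dy/dt = 0
dy/dt = -x/y · dx/dt = -22/√357 · 8 = -176√357/357 m/s
The top is descending at 176√357/357 ≈ 9.315 m/s.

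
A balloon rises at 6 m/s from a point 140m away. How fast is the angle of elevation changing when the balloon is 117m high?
0.025234 rad/s

tan(θ) = y/140
sec²(θ) · dθ/dt = (1/140) · dy/dt
dθ/dt = cos²(θ)/140 · 6 = 140/(140² + 117²) · 6
dθ/dt = 0.025234 rad/s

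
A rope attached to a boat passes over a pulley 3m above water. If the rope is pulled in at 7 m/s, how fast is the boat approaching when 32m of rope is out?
32√1015/145 ≈ 7.031 m/s

rope² = x² + 3²
x = √(32² - 3²) = √1015
dx/dt = (rope/x) · d(rope)/dt = (32/√1015) · (-7) = -32√1015/145 m/s
The boat approaches at 32√1015/145 ≈ 7.031 m/s.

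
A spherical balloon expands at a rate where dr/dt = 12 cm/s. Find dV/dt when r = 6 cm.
1728π cm³/s

V = (4/3)πr³
dV/dt = dV/dr · dr/dt = 4πr² · 12
At r = 6: dV/dt = 1728π cm³/s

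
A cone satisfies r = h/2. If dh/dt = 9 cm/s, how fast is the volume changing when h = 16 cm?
576π cm³/s

V = (1/3)π(h/2)²h = πh³/12
dV/dt = πh²/4 · 9
At h = 16: dV/dt = 576π cm³/s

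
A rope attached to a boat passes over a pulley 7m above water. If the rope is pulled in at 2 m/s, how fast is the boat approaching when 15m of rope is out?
15√11/22 ≈ 2.261 m/s

rope² = x² + 7²
x = √(15² - 7²) = 4√11
dx/dt = (rope/x) · d(rope)/dt = (15/(4√11)) · (-2) = -15√11/22 m/s
The boat approaches at 15√11/22 ≈ 2.261 m/s.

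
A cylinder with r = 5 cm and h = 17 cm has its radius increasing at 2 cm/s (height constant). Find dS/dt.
108π cm²/s

S = 2πrh + 2πr² (lateral + bases)
dS/dt = (2πh + 4πr)·dr/dt = (2π·17 + 4π·5)·2
= 108π cm²/s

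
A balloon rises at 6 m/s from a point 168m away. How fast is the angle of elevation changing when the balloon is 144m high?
0.020588 rad/s

tan(θ) = y/168
sec²(θ) · dθ/dt = (1/168) · dy/dt
dθ/dt = cos²(θ)/168 · 6 = 168/(168² + 144²) · 6
dθ/dt = 0.020588 rad/s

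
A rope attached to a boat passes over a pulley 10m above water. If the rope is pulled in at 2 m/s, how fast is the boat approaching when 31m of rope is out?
62√861/861 ≈ 2.113 m/s

rope² = x² + 10²
x = √(31² - 10²) = √861
dx/dt = (rope/x) · d(rope)/dt = (31/√861) · (-2) = -62√861/861 m/s
The boat approaches at 62√861/861 ≈ 2.113 m/s.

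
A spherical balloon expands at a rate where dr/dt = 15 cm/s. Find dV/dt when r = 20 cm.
24000π cm³/s

V = (4/3)πr³
dV/dt = dV/dr · dr/dt = 4πr² · 15
At r = 20: dV/dt = 24000π cm³/s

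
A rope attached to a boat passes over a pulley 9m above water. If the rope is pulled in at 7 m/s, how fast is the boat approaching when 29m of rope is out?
203√190/380 ≈ 7.364 m/s

rope² = x² + 9²
x = √(29² - 9²) = 2√190
dx/dt = (rope/x) · d(rope)/dt = (29/(2√190)) · (-7) = -203√190/380 m/s
The boat approaches at 203√190/380 ≈ 7.364 m/s.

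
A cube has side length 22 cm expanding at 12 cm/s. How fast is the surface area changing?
3168 cm²/s

A = 6s²
dA/dt = 12s · ds/dt = 12·22·12 = 3168 cm²/s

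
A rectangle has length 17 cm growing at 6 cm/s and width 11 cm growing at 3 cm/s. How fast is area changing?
117 cm²/s

A = lw
dA/dt = w·dl/dt + l·dw/dt = 11·6 + 17·3 = 117 cm²/s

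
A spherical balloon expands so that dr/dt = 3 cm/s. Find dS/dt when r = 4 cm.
96π cm²/s

S = 4πr²
dS/dt = dS/dr · dr/dt = 8πr · 3
At r = 4: dS/dt = 96π cm²/s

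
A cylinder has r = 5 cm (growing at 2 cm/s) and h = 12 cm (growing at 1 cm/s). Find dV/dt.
265π cm³/s

V = πr²h
dV/dt = 2πrh·dr/dt + πr²·dh/dt
= 2π(5)(12)(2) + π(5)²(1)
= 265π cm³/s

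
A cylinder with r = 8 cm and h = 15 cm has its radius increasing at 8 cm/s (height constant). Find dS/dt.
496π cm²/s

S = 2πrh + 2πr² (lateral + bases)
dS/dt = (2πh + 4πr)·dr/dt = (2π·15 + 4π·8)·8
= 496π cm²/s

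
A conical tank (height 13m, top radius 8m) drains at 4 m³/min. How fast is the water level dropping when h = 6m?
169/(576π) ≈ 0.09339 m/min

r/h = 8/13, so r = (8/13)h
V = (1/3)πr²h = (1/3)π((8/13)h)²h = (64/507)πh³
dV/dh = (64/169)πh²
dh/dt = (dV/dt)/(dV/dh) = -4/((64/169)π·6²) = -169/(576π) m/min
The level is dropping at 169/(576π) ≈ 0.09339 m/min.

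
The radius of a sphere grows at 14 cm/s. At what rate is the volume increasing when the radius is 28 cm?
43904π cm³/s

V = (4/3)πr³
dV/dt = dV/dr · dr/dt = 4πr² · 14
At r = 28: dV/dt = 43904π cm³/s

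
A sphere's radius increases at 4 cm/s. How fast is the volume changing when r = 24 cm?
9216π cm³/s

V = (4/3)πr³
dV/dt = dV/dr · dr/dt = 4πr² · 4
At r = 24: dV/dt = 9216π cm³/s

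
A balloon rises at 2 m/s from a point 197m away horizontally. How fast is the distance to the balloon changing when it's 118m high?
236√52733/52733 ≈ 1.028 m/s

z² = 197² + y²
z = √(197² + 118²) = √52733
dz/dt = y/z · dy/dt = 118/√52733 · 2 = 236√52733/52733 ≈ 1.028 m/s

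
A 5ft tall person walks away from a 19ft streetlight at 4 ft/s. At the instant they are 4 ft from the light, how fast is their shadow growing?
10/7 ft/s

By similar triangles: 19/(x+s) = 5/s
Solving: s = 5x/14
ds/dt = 5/14 · dx/dt = 5/14 · 4 = 10/7 ft/s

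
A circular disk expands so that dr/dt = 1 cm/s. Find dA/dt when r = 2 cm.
4π cm²/s

A = πr²
dA/dt = 2πr · dr/dt = 2π(2)(1) = 4π cm²/s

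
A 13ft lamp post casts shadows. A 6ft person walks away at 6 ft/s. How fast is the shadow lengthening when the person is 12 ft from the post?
36/7 ft/s

By similar triangles: 13/(x+s) = 6/s
Solving: s = 6x/7
ds/dt = 6/7 · dx/dt = 6/7 · 6 = 36/7 ft/s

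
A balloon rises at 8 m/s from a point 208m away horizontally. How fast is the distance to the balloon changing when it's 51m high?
408√45865/45865 ≈ 1.905 m/s

z² = 208² + y²
z = √(208² + 51²) = √45865
dz/dt = y/z · dy/dt = 51/√45865 · 8 = 408√45865/45865 ≈ 1.905 m/s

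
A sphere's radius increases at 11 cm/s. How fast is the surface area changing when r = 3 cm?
264π cm²/s

S = 4πr²
dS/dt = dS/dr · dr/dt = 8πr · 11
At r = 3: dS/dt = 264π cm²/s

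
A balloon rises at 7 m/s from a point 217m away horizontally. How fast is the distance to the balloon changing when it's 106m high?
742√2333/11665 ≈ 3.072 m/s

z² = 217² + y²
z = √(217² + 106²) = 5√2333
dz/dt = y/z · dy/dt = 106/(5√2333) · 7 = 742√2333/11665 ≈ 3.072 m/s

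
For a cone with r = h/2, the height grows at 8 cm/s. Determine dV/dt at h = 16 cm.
512π cm³/s

V = (1/3)π(h/2)²h = πh³/12
dV/dt = πh²/4 · 8
At h = 16: dV/dt = 512π cm³/s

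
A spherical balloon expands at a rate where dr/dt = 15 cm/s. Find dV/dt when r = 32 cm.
61440π cm³/s

V = (4/3)πr³
dV/dt = dV/dr · dr/dt = 4πr² · 15
At r = 32: dV/dt = 61440π cm³/s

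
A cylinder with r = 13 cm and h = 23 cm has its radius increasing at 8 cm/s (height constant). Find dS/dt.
784π cm²/s

S = 2πrh + 2πr² (lateral + bases)
dS/dt = (2πh + 4πr)·dr/dt = (2π·23 + 4π·13)·8
= 784π cm²/s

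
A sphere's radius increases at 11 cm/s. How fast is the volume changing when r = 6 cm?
1584π cm³/s

V = (4/3)πr³
dV/dt = dV/dr · dr/dt = 4πr² · 11
At r = 6: dV/dt = 1584π cm³/s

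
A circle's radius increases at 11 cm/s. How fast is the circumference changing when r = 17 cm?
22π cm/s

C = 2πr
dC/dt = 2π · dr/dt = 2π · 11 = 22π cm/s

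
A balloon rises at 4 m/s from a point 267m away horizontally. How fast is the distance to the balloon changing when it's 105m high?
70√9146/4573 ≈ 1.464 m/s

z² = 267² + y²
z = √(267² + 105²) = 3√9146
dz/dt = y/z · dy/dt = 105/(3√9146) · 4 = 70√9146/4573 ≈ 1.464 m/s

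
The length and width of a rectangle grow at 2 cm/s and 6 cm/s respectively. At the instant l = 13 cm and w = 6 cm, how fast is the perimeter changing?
16 cm/s

P = 2(l + w)
dP/dt = 2(dl/dt + dw/dt) = 2(2 + 6) = 16 cm/s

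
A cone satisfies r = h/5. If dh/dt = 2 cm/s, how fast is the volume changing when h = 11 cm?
242π/25 cm³/s

V = (1/3)π(h/5)²h = πh³/75
dV/dt = πh²/25 · 2
At h = 11: dV/dt = 242π/25 cm³/s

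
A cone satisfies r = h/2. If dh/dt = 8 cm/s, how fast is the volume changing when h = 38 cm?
2888π cm³/s

V = (1/3)π(h/2)²h = πh³/12
dV/dt = πh²/4 · 8
At h = 38: dV/dt = 2888π cm³/s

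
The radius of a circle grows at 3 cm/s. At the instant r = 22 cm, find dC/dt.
6π cm/s

C = 2πr
dC/dt = 2π · dr/dt = 2π · 3 = 6π cm/s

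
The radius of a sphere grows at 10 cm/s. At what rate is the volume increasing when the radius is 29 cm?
33640π cm³/s

V = (4/3)πr³
dV/dt = dV/dr · dr/dt = 4πr² · 10
At r = 29: dV/dt = 33640π cm³/s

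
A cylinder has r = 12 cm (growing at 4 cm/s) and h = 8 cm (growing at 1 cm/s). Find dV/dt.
912π cm³/s

V = πr²h
dV/dt = 2πrh·dr/dt + πr²·dh/dt
= 2π(12)(8)(4) + π(12)²(1)
= 912π cm³/s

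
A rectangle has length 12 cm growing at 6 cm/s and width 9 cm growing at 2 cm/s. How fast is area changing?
78 cm²/s

A = lw
dA/dt = w·dl/dt + l·dw/dt = 9·6 + 12·2 = 78 cm²/s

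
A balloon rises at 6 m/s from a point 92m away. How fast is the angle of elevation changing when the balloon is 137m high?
0.02027 rad/s

tan(θ) = y/92
sec²(θ) · dθ/dt = (1/92) · dy/dt
dθ/dt = cos²(θ)/92 · 6 = 92/(92² + 137²) · 6
dθ/dt = 0.02027 rad/s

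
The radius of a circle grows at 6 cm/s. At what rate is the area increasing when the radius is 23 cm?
276π cm²/s

A = πr²
dA/dt = 2πr · dr/dt = 2π(23)(6) = 276π cm²/s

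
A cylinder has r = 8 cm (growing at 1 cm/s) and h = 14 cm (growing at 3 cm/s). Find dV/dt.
416π cm³/s

V = πr²h
dV/dt = 2πrh·dr/dt + πr²·dh/dt
= 2π(8)(14)(1) + π(8)²(3)
= 416π cm³/s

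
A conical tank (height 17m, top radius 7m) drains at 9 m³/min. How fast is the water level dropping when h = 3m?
289/(49π) ≈ 1.877 m/min

r/h = 7/17, so r = (7/17)h
V = (1/3)πr²h = (1/3)π((7/17)h)²h = (49/867)πh³
dV/dh = (49/289)πh²
dh/dt = (dV/dt)/(dV/dh) = -9/((49/289)π·3²) = -289/(49π) m/min
The level is dropping at 289/(49π) ≈ 1.877 m/min.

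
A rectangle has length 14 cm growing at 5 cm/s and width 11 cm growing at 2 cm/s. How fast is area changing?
83 cm²/s

A = lw
dA/dt = w·dl/dt + l·dw/dt = 11·5 + 14·2 = 83 cm²/s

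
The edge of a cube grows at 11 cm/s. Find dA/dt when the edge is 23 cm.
3036 cm²/s

A = 6s²
dA/dt = 12s · ds/dt = 12·23·11 = 3036 cm²/s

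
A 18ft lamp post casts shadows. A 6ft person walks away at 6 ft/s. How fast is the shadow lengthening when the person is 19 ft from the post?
3 ft/s

By similar triangles: 18/(x+s) = 6/s
Solving: s = 6x/12
ds/dt = 6/12 · dx/dt = 1/2 · 6 = 3 ft/s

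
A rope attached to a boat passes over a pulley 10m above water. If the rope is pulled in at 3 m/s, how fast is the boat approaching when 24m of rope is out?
36√119/119 ≈ 3.3 m/s

rope² = x² + 10²
x = √(24² - 10²) = 2√119
dx/dt = (rope/x) · d(rope)/dt = (24/(2√119)) · (-3) = -36√119/119 m/s
The boat approaches at 36√119/119 ≈ 3.3 m/s.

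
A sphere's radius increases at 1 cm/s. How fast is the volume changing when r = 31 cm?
3844π cm³/s

V = (4/3)πr³
dV/dt = dV/dr · dr/dt = 4πr² · 1
At r = 31: dV/dt = 3844π cm³/s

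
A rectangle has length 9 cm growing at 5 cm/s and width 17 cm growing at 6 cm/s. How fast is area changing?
139 cm²/s

A = lw
dA/dt = w·dl/dt + l·dw/dt = 17·5 + 9·6 = 139 cm²/s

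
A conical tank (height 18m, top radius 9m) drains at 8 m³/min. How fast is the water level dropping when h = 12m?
2/(9π) ≈ 0.07074 m/min

r/h = 9/18, so r = (1/2)h
V = (1/3)πr²h = (1/3)π((1/2)h)²h = (1/12)πh³
dV/dh = (1/4)πh²
dh/dt = (dV/dt)/(dV/dh) = -8/((1/4)π·12²) = -2/(9π) m/min
The level is dropping at 2/(9π) ≈ 0.07074 m/min.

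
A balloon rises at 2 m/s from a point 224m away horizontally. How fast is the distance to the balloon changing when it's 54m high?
54√13273/13273 ≈ 0.4687 m/s

z² = 224² + y²
z = √(224² + 54²) = 2√13273
dz/dt = y/z · dy/dt = 54/(2√13273) · 2 = 54√13273/13273 ≈ 0.4687 m/s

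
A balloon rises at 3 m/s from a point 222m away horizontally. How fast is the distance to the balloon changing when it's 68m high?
102√13477/13477 ≈ 0.8786 m/s

z² = 222² + y²
z = √(222² + 68²) = 2√13477
dz/dt = y/z · dy/dt = 68/(2√13477) · 3 = 102√13477/13477 ≈ 0.8786 m/s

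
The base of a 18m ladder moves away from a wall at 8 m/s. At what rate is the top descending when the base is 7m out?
56√11/55 ≈ 3.377 m/s

x² + y² = 18²
2x·dx/dt + 2y·dy/dt = 0
dy/dt = -x/y · dx/dt = -7/(5√11) · 8 = -56√11/55 m/s
The top is descending at 56√11/55 ≈ 3.377 m/s.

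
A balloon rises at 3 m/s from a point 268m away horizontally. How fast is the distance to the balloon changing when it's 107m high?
321√83273/83273 ≈ 1.112 m/s

z² = 268² + y²
z = √(268² + 107²) = √83273
dz/dt = y/z · dy/dt = 107/√83273 · 3 = 321√83273/83273 ≈ 1.112 m/s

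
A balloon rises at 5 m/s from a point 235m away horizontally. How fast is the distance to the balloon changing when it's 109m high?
545√67106/67106 ≈ 2.104 m/s

z² = 235² + y²
z = √(235² + 109²) = √67106
dz/dt = y/z · dy/dt = 109/√67106 · 5 = 545√67106/67106 ≈ 2.104 m/s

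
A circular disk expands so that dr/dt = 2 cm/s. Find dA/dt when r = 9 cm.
36π cm²/s

A = πr²
dA/dt = 2πr · dr/dt = 2π(9)(2) = 36π cm²/s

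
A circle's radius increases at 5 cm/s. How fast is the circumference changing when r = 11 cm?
10π cm/s

C = 2πr
dC/dt = 2π · dr/dt = 2π · 5 = 10π cm/s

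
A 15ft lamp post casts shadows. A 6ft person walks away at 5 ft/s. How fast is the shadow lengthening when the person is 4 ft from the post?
10/3 ft/s

By similar triangles: 15/(x+s) = 6/s
Solving: s = 6x/9
ds/dt = 6/9 · dx/dt = 2/3 · 5 = 10/3 ft/s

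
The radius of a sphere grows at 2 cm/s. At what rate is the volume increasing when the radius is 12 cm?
1152π cm³/s

V = (4/3)πr³
dV/dt = dV/dr · dr/dt = 4πr² · 2
At r = 12: dV/dt = 1152π cm³/s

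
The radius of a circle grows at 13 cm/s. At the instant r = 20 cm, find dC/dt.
26π cm/s

C = 2πr
dC/dt = 2π · dr/dt = 2π · 13 = 26π cm/s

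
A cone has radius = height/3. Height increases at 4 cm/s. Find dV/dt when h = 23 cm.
2116π/9 cm³/s

V = (1/3)π(h/3)²h = πh³/27
dV/dt = πh²/9 · 4
At h = 23: dV/dt = 2116π/9 cm³/s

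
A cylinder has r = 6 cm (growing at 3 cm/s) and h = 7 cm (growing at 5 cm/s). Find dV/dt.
432π cm³/s

V = πr²h
dV/dt = 2πrh·dr/dt + πr²·dh/dt
= 2π(6)(7)(3) + π(6)²(5)
= 432π cm³/s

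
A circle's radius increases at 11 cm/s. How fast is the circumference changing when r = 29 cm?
22π cm/s

C = 2πr
dC/dt = 2π · dr/dt = 2π · 11 = 22π cm/s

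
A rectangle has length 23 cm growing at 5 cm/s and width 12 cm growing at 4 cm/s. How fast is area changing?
152 cm²/s

A = lw
dA/dt = w·dl/dt + l·dw/dt = 12·5 + 23·4 = 152 cm²/s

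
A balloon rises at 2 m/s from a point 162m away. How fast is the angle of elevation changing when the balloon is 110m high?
0.00845 rad/s

tan(θ) = y/162
sec²(θ) · dθ/dt = (1/162) · dy/dt
dθ/dt = cos²(θ)/162 · 2 = 162/(162² + 110²) · 2
dθ/dt = 0.00845 rad/s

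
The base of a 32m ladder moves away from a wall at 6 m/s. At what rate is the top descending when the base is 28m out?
14√15/5 ≈ 10.84 m/s

x² + y² = 32²
2x·dx/dt + 2y·dy/dt = 0
dy/dt = -x/y · dx/dt = -28/(4√15) · 6 = -14√15/5 m/s
The top is descending at 14√15/5 ≈ 10.84 m/s.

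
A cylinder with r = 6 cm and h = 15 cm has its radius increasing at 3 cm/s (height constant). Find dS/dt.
162π cm²/s

S = 2πrh + 2πr² (lateral + bases)
dS/dt = (2πh + 4πr)·dr/dt = (2π·15 + 4π·6)·3
= 162π cm²/s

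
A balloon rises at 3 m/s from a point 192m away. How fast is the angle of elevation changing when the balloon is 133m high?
0.010559 rad/s

tan(θ) = y/192
sec²(θ) · dθ/dt = (1/192) · dy/dt
dθ/dt = cos²(θ)/192 · 3 = 192/(192² + 133²) · 3
dθ/dt = 0.010559 rad/s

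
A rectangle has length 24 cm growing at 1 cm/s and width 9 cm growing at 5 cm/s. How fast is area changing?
129 cm²/s

A = lw
dA/dt = w·dl/dt + l·dw/dt = 9·1 + 24·5 = 129 cm²/s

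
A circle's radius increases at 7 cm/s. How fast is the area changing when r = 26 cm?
364π cm²/s

A = πr²
dA/dt = 2πr · dr/dt = 2π(26)(7) = 364π cm²/s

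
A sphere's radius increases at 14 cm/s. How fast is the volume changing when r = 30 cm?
50400π cm³/s

V = (4/3)πr³
dV/dt = dV/dr · dr/dt = 4πr² · 14
At r = 30: dV/dt = 50400π cm³/s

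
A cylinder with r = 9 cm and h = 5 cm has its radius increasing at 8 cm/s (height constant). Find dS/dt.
368π cm²/s

S = 2πrh + 2πr² (lateral + bases)
dS/dt = (2πh + 4πr)·dr/dt = (2π·5 + 4π·9)·8
= 368π cm²/s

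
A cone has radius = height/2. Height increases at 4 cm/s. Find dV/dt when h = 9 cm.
81π cm³/s

V = (1/3)π(h/2)²h = πh³/12
dV/dt = πh²/4 · 4
At h = 9: dV/dt = 81π cm³/s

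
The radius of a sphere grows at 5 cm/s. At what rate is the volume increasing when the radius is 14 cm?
3920π cm³/s

V = (4/3)πr³
dV/dt = dV/dr · dr/dt = 4πr² · 5
At r = 14: dV/dt = 3920π cm³/s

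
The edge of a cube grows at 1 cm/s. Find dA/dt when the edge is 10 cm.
120 cm²/s

A = 6s²
dA/dt = 12s · ds/dt = 12·10·1 = 120 cm²/s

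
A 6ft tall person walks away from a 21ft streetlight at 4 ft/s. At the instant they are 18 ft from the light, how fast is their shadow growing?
8/5 ft/s

By similar triangles: 21/(x+s) = 6/s
Solving: s = 6x/15
ds/dt = 6/15 · dx/dt = 2/5 · 4 = 8/5 ft/s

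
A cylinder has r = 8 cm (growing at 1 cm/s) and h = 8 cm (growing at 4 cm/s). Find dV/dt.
384π cm³/s

V = πr²h
dV/dt = 2πrh·dr/dt + πr²·dh/dt
= 2π(8)(8)(1) + π(8)²(4)
= 384π cm³/s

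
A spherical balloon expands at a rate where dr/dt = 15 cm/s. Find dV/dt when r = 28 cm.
47040π cm³/s

V = (4/3)πr³
dV/dt = dV/dr · dr/dt = 4πr² · 15
At r = 28: dV/dt = 47040π cm³/s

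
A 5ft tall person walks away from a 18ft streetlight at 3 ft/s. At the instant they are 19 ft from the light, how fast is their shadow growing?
15/13 ft/s

By similar triangles: 18/(x+s) = 5/s
Solving: s = 5x/13
ds/dt = 5/13 · dx/dt = 5/13 · 3 = 15/13 ft/s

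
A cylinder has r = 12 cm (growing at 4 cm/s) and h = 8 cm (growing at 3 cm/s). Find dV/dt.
1200π cm³/s

V = πr²h
dV/dt = 2πrh·dr/dt + πr²·dh/dt
= 2π(12)(8)(4) + π(12)²(3)
= 1200π cm³/s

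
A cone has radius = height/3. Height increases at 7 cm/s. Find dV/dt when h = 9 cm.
63π cm³/s

V = (1/3)π(h/3)²h = πh³/27
dV/dt = πh²/9 · 7
At h = 9: dV/dt = 63π cm³/s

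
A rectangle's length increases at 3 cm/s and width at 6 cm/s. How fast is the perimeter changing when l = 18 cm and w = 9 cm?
18 cm/s

P = 2(l + w)
dP/dt = 2(dl/dt + dw/dt) = 2(3 + 6) = 18 cm/s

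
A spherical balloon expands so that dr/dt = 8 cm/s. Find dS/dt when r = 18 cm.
1152π cm²/s

S = 4πr²
dS/dt = dS/dr · dr/dt = 8πr · 8
At r = 18: dS/dt = 1152π cm²/s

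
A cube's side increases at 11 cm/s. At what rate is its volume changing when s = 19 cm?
11913 cm³/s

V = s³
dV/dt = 3s² · ds/dt = 3·19²·11 = 11913 cm³/s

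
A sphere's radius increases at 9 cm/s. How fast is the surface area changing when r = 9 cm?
648π cm²/s

S = 4πr²
dS/dt = dS/dr · dr/dt = 8πr · 9
At r = 9: dS/dt = 648π cm²/s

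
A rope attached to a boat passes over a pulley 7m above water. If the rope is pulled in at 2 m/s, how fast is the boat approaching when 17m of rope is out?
17√15/30 ≈ 2.195 m/s

rope² = x² + 7²
x = √(17² - 7²) = 4√15
dx/dt = (rope/x) · d(rope)/dt = (17/(4√15)) · (-2) = -17√15/30 m/s
The boat approaches at 17√15/30 ≈ 2.195 m/s.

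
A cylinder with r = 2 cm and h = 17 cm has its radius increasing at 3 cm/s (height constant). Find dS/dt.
126π cm²/s

S = 2πrh + 2πr² (lateral + bases)
dS/dt = (2πh + 4πr)·dr/dt = (2π·17 + 4π·2)·3
= 126π cm²/s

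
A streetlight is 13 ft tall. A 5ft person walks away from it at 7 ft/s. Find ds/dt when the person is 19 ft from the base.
35/8 ft/s

By similar triangles: 13/(x+s) = 5/s
Solving: s = 5x/8
ds/dt = 5/8 · dx/dt = 5/8 · 7 = 35/8 ft/s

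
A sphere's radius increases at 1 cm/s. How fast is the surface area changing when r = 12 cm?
96π cm²/s

S = 4πr²
dS/dt = dS/dr · dr/dt = 8πr · 1
At r = 12: dS/dt = 96π cm²/s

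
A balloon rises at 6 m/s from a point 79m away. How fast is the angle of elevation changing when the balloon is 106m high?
0.027121 rad/s

tan(θ) = y/79
sec²(θ) · dθ/dt = (1/79) · dy/dt
dθ/dt = cos²(θ)/79 · 6 = 79/(79² + 106²) · 6
dθ/dt = 0.027121 rad/s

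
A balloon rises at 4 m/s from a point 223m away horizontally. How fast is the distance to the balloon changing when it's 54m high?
216√52645/52645 ≈ 0.9414 m/s

z² = 223² + y²
z = √(223² + 54²) = √52645
dz/dt = y/z · dy/dt = 54/√52645 · 4 = 216√52645/52645 ≈ 0.9414 m/s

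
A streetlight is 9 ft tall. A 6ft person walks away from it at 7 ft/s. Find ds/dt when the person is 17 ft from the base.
14 ft/s

By similar triangles: 9/(x+s) = 6/s
Solving: s = 6x/3
ds/dt = 6/3 · dx/dt = 2 · 7 = 14 ft/s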